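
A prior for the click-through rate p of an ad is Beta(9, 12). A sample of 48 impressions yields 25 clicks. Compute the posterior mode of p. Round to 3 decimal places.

p̂_MAP = 0.493

Prior: Beta(9, 12).
Data: 25 successes in 48 trials. The binomial likelihood contributes p^25(1−p)^23, so the posterior is Beta(9+25, 12+23) = Beta(34, 35).
For Beta(a, b) with a, b > 1 the mode is (a−1)/(a+b−2) = 33/67 ≈ 0.493.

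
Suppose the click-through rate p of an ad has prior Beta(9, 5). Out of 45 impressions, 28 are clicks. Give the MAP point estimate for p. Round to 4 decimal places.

p̂_MAP = 0.6316

Prior: Beta(9, 5).
Data: 28 successes in 45 trials. The binomial likelihood contributes p^28(1−p)^17, so the posterior is Beta(9+28, 5+17) = Beta(37, 22).
For Beta(a, b) with a, b > 1 the mode is (a−1)/(a+b−2) = 36/57 ≈ 0.6316.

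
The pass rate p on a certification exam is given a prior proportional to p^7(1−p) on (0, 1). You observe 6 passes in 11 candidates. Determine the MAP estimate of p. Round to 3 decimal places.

The prior density ∝ p^7(1−p)^1 is the kernel of Beta(8, 2).
Data: 6 successes in 11 trials. The binomial likelihood contributes p^6(1−p)^5, so the posterior is Beta(8+6, 2+5) = Beta(14, 7).
For Beta(a, b) with a, b > 1 the mode is (a−1)/(a+b−2) = 13/19 ≈ 0.684.

p̂_MAP = 0.684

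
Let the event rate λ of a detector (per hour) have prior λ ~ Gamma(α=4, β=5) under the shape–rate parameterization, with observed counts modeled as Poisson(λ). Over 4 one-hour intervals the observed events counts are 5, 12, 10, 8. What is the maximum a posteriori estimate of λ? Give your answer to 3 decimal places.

λ̂_MAP = 4.222

Σxᵢ = 5+12+10+8 = 35, with n = 4.
Posterior ∝ λ^3e^(−5λ) · λ^35e^(−4λ) = λ^38e^(−9λ), i.e. Gamma(shape=39, rate=9).
The mode of a Gamma(a, b) with a ≥ 1 (shape–rate) is (a−1)/b = 38/9 ≈ 4.222.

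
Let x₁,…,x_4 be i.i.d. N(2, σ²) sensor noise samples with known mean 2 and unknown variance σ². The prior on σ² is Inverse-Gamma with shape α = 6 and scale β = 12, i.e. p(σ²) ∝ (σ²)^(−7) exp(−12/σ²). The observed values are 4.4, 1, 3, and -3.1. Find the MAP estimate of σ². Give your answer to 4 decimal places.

σ̂²_MAP = 3.2094

Sum of squared deviations about the known mean: SS = (4.4−2)² + (1−2)² + (3−2)² + (-3.1−2)² = 33.77.
The Normal likelihood contributes (σ²)^(−n/2) exp(−SS/(2σ²)), so the posterior is Inverse-Gamma(α + n/2, β + SS/2) = Inverse-Gamma(8, 28.885).
The mode of Inverse-Gamma(a, b) is b/(a+1) = 28.885/9 ≈ 3.2094.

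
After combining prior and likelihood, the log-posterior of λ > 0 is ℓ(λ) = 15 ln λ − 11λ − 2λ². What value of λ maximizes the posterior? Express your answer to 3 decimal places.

λ̂_MAP = 1.000

ℓ'(λ) = 15/λ − 11 − 4λ. Setting this to zero and multiplying by λ: 4λ² + 11λ − 15 = 0.
λ = (−11 + √(11² + 4·4·15)) / (2·4) = (−11 + √361) / 8 = (−11 + 19)/8 = 1.
ℓ''(λ) = −15/λ² − 4 < 0, confirming a maximum.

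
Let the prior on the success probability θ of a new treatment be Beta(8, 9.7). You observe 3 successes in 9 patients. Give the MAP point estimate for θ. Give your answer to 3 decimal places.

θ̂_MAP = 0.405

Prior: Beta(8, 9.7).
Data: 3 successes in 9 trials. The binomial likelihood contributes θ^3(1−θ)^6, so the posterior is Beta(8+3, 9.7+6) = Beta(11, 15.7).
For Beta(a, b) with a, b > 1 the mode is (a−1)/(a+b−2) = 10/24.7 ≈ 0.405.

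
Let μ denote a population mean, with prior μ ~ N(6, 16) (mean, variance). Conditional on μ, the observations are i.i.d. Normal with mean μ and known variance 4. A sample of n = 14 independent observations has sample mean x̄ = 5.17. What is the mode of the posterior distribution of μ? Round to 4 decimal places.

n = 14, x̄ = 5.17.
For a Normal prior and Normal likelihood with known variance, the posterior is Normal; its mode equals its mean, the precision-weighted average.
Prior precision 1/σ₀² = 1/16 = 0.0625; data precision n/σ² = 14/4 = 3.5.
μ̂ = (0.0625·6 + 3.5·5.17) / (0.0625 + 3.5) = 18.47/3.5625 = 7388/1425 ≈ 5.1846.

μ̂_MAP = 5.1846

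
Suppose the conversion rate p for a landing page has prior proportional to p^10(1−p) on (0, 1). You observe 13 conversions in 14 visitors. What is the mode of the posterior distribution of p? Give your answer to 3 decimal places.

p̂_MAP = 0.920

The prior density ∝ p^10(1−p)^1 is the kernel of Beta(11, 2).
Data: 13 successes in 14 trials. The binomial likelihood contributes p^13(1−p)^1, so the posterior is Beta(11+13, 2+1) = Beta(24, 3).
For Beta(a, b) with a, b > 1 the mode is (a−1)/(a+b−2) = 23/25 ≈ 0.920.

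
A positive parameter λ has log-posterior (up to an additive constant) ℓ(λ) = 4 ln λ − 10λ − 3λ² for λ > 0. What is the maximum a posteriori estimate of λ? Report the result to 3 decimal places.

λ̂_MAP = 0.333

ℓ'(λ) = 4/λ − 10 − 6λ. Setting this to zero and multiplying by λ: 6λ² + 10λ − 4 = 0.
λ = (−10 + √(10² + 4·6·4)) / (2·6) = (−10 + √196) / 12 = (−10 + 14)/12 = 1/3.
ℓ''(λ) = −4/λ² − 6 < 0, confirming a maximum.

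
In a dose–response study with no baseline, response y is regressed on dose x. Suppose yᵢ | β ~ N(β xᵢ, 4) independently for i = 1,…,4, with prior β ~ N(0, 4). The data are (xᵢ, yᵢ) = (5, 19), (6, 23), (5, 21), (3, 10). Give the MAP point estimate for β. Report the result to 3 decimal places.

log p(β | y) = −Σ(yᵢ − βxᵢ)²/(2·4) − β²/(2·4) + const.
Setting the derivative to zero: Σxᵢ(yᵢ − βxᵢ)/4 − β/4 = 0, so β = Σxᵢyᵢ / (Σxᵢ² + σ²/τ²).
Σxᵢyᵢ = 5·19 + 6·23 + 5·21 + 3·10 = 368; Σxᵢ² = 95; σ²/τ² = 1.
β̂_MAP = 368 / (95 + 1) = 368/96 ≈ 3.833.

β̂_MAP = 3.833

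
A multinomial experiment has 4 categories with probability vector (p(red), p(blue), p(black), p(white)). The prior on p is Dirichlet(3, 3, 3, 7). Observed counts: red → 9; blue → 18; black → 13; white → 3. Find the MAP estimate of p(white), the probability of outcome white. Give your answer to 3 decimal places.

MAP estimate of p(white) = 0.164

The posterior is Dirichlet(αᵢ + nᵢ) = Dirichlet(12, 21, 16, 10).
For a Dirichlet(a₁,…,a_K) with all aᵢ > 1, the mode has j-th component (aⱼ − 1)/(Σaᵢ − K).
Here Σaᵢ = 59 and K = 4, so p(white) = (10 − 1)/(59 − 4) = 9/55 ≈ 0.164.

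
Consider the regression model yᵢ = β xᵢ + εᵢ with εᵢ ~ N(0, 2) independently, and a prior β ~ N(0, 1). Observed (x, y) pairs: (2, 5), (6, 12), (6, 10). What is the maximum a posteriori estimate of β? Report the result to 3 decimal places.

β̂_MAP = 1.821

log p(β | y) = −Σ(yᵢ − βxᵢ)²/(2·2) − β²/(2·1) + const.
Setting the derivative to zero: Σxᵢ(yᵢ − βxᵢ)/2 − β/1 = 0, so β = Σxᵢyᵢ / (Σxᵢ² + σ²/τ²).
Σxᵢyᵢ = 2·5 + 6·12 + 6·10 = 142; Σxᵢ² = 76; σ²/τ² = 2.
β̂_MAP = 142 / (76 + 2) = 142/78 ≈ 1.821.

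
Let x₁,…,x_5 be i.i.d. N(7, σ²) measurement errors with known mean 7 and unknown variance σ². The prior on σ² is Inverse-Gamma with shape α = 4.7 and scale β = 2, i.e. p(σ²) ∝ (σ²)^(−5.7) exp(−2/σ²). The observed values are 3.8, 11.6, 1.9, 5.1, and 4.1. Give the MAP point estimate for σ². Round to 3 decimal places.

Sum of squared deviations about the known mean: SS = (3.8−7)² + (11.6−7)² + (1.9−7)² + (5.1−7)² + (4.1−7)² = 69.43.
The Normal likelihood contributes (σ²)^(−n/2) exp(−SS/(2σ²)), so the posterior is Inverse-Gamma(α + n/2, β + SS/2) = Inverse-Gamma(7.2, 36.715).
The mode of Inverse-Gamma(a, b) is b/(a+1) = 36.715/8.2 ≈ 4.477.

σ̂²_MAP = 4.477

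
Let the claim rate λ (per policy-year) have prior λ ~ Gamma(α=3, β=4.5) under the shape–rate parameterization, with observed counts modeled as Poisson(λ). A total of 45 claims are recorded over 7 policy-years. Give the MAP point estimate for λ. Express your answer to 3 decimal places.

Σxᵢ = 45, n = 7.
Posterior ∝ λ^2e^(−4.5λ) · λ^45e^(−7λ) = λ^47e^(−11.5λ), i.e. Gamma(shape=48, rate=11.5).
The mode of a Gamma(a, b) with a ≥ 1 (shape–rate) is (a−1)/b = 47/11.5 ≈ 4.087.

λ̂_MAP = 4.087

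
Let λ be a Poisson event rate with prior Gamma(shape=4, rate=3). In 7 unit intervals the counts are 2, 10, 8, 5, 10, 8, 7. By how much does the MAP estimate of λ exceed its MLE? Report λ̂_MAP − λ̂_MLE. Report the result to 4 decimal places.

Σxᵢ = 50. Posterior is Gamma(54, 10); MAP = (54−1)/10 = 53/10 ≈ 5.30000.
MLE = x̄ = 50/7 ≈ 7.14286.
Difference = 53/10 − 50/7 = -129/70 ≈ -1.8429.

MAP − MLE = -1.8429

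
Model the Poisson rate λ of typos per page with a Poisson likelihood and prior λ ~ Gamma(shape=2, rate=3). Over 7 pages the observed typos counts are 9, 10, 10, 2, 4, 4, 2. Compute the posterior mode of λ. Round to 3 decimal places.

Σxᵢ = 9+10+10+2+4+4+2 = 41, with n = 7.
Posterior ∝ λe^(−3λ) · λ^41e^(−7λ) = λ^42e^(−10λ), i.e. Gamma(shape=43, rate=10).
The mode of a Gamma(a, b) with a ≥ 1 (shape–rate) is (a−1)/b = 42/10 ≈ 4.200.

λ̂_MAP = 4.200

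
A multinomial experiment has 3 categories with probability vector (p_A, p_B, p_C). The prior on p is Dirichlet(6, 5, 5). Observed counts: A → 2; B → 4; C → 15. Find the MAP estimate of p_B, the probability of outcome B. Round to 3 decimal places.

The posterior is Dirichlet(αᵢ + nᵢ) = Dirichlet(8, 9, 20).
For a Dirichlet(a₁,…,a_K) with all aᵢ > 1, the mode has j-th component (aⱼ − 1)/(Σaᵢ − K).
Here Σaᵢ = 37 and K = 3, so p_B = (9 − 1)/(37 − 3) = 8/34 ≈ 0.235.

MAP estimate of p_B = 0.235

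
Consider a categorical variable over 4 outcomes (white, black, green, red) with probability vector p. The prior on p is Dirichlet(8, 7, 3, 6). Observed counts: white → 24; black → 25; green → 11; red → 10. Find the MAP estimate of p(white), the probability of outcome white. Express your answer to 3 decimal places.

MAP estimate of p(white) = 0.344

The posterior is Dirichlet(αᵢ + nᵢ) = Dirichlet(32, 32, 14, 16).
For a Dirichlet(a₁,…,a_K) with all aᵢ > 1, the mode has j-th component (aⱼ − 1)/(Σaᵢ − K).
Here Σaᵢ = 94 and K = 4, so p(white) = (32 − 1)/(94 − 4) = 31/90 ≈ 0.344.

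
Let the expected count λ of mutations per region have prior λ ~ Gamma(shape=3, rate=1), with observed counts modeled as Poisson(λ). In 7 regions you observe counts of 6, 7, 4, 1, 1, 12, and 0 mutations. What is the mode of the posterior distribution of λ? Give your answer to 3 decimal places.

Σxᵢ = 6+7+4+1+1+12+0 = 31, with n = 7.
Posterior ∝ λ^2e^(−1λ) · λ^31e^(−7λ) = λ^33e^(−8λ), i.e. Gamma(shape=34, rate=8).
The mode of a Gamma(a, b) with a ≥ 1 (shape–rate) is (a−1)/b = 33/8 ≈ 4.125.

λ̂_MAP = 4.125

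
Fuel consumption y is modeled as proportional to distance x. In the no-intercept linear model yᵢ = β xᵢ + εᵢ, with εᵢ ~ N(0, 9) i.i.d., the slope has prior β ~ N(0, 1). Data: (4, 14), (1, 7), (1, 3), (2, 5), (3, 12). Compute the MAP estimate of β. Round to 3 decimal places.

β̂_MAP = 2.800

log p(β | y) = −Σ(yᵢ − βxᵢ)²/(2·9) − β²/(2·1) + const.
Setting the derivative to zero: Σxᵢ(yᵢ − βxᵢ)/9 − β/1 = 0, so β = Σxᵢyᵢ / (Σxᵢ² + σ²/τ²).
Σxᵢyᵢ = 4·14 + 1·7 + 1·3 + 2·5 + 3·12 = 112; Σxᵢ² = 31; σ²/τ² = 9.
β̂_MAP = 112 / (31 + 9) = 112/40 ≈ 2.800.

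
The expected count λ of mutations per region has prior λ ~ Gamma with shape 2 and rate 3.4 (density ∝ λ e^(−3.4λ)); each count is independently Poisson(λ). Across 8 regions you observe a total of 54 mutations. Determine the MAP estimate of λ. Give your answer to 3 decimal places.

λ̂_MAP = 4.825

Σxᵢ = 54, n = 8.
Posterior ∝ λe^(−3.4λ) · λ^54e^(−8λ) = λ^55e^(−11.4λ), i.e. Gamma(shape=56, rate=11.4).
The mode of a Gamma(a, b) with a ≥ 1 (shape–rate) is (a−1)/b = 55/11.4 ≈ 4.825.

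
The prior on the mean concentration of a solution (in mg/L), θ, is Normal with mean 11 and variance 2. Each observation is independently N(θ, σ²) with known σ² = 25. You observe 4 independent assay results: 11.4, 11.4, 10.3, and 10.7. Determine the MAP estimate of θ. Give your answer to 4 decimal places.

n = 4; x̄ = (11.4 + 11.4 + 10.3 + 10.7)/4 = 43.8/4 = 10.95.
For a Normal prior and Normal likelihood with known variance, the posterior is Normal; its mode equals its mean, the precision-weighted average.
Prior precision 1/σ₀² = 1/2 = 0.5; data precision n/σ² = 4/25 = 0.16.
θ̂ = (0.5·11 + 0.16·10.95) / (0.5 + 0.16) = 7.252/0.66 = 1813/165 ≈ 10.9879.

θ̂_MAP = 10.9879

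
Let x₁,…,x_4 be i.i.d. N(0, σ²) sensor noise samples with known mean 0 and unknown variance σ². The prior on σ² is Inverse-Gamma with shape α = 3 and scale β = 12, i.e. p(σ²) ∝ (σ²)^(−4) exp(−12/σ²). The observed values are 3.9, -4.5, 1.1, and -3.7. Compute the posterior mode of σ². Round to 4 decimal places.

Sum of squared deviations about the known mean: SS = (3.9−0)² + (-4.5−0)² + (1.1−0)² + (-3.7−0)² = 50.36.
The Normal likelihood contributes (σ²)^(−n/2) exp(−SS/(2σ²)), so the posterior is Inverse-Gamma(α + n/2, β + SS/2) = Inverse-Gamma(5, 37.18).
The mode of Inverse-Gamma(a, b) is b/(a+1) = 37.18/6 ≈ 6.1967.

σ̂²_MAP = 6.1967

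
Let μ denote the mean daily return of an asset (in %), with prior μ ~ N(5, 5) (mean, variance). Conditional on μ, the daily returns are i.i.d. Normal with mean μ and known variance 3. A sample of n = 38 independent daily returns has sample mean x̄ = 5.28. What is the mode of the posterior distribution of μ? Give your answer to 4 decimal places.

μ̂_MAP = 5.2756

n = 38, x̄ = 5.28.
For a Normal prior and Normal likelihood with known variance, the posterior is Normal; its mode equals its mean, the precision-weighted average.
Prior precision 1/σ₀² = 1/5 = 0.2; data precision n/σ² = 38/3.
μ̂ = (0.2·5 + (38/3)·5.28) / (0.2 + 38/3) = 67.88/(193/15) = 5091/965 ≈ 5.2756.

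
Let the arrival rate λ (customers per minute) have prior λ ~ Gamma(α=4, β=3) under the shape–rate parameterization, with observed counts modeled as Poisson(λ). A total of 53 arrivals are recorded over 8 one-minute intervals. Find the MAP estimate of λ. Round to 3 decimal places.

λ̂_MAP = 5.091

Σxᵢ = 53, n = 8.
Posterior ∝ λ^3e^(−3λ) · λ^53e^(−8λ) = λ^56e^(−11λ), i.e. Gamma(shape=57, rate=11).
The mode of a Gamma(a, b) with a ≥ 1 (shape–rate) is (a−1)/b = 56/11 ≈ 5.091.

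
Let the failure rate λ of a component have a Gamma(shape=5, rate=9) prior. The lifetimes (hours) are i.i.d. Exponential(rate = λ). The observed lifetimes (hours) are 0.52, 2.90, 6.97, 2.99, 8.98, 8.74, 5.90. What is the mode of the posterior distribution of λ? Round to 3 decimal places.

λ̂_MAP = 0.239

The Exponential(rate=λ) likelihood is ∝ λ^n e^(−λΣtᵢ). Here n = 7 and Σtᵢ = 0.52 + 2.90 + 6.97 + 2.99 + 8.98 + 8.74 + 5.90 = 37.
Posterior ∝ λ^4e^(−9λ) · λ^7e^(−37λ) = λ^11e^(−46λ), i.e. Gamma(12, 46).
Mode = (a−1)/b = 11/46 ≈ 0.239.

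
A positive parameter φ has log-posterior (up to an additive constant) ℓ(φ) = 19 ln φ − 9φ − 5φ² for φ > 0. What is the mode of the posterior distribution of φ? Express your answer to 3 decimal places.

φ̂_MAP = 1.000

ℓ'(φ) = 19/φ − 9 − 10φ. Setting this to zero and multiplying by φ: 10φ² + 9φ − 19 = 0.
φ = (−9 + √(9² + 4·10·19)) / (2·10) = (−9 + √841) / 20 = (−9 + 29)/20 = 1.
ℓ''(φ) = −19/φ² − 10 < 0, confirming a maximum.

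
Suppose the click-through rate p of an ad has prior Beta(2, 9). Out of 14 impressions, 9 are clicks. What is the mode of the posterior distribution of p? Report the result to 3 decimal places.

p̂_MAP = 0.435

Prior: Beta(2, 9).
Data: 9 successes in 14 trials. The binomial likelihood contributes p^9(1−p)^5, so the posterior is Beta(2+9, 9+5) = Beta(11, 14).
For Beta(a, b) with a, b > 1 the mode is (a−1)/(a+b−2) = 10/23 ≈ 0.435.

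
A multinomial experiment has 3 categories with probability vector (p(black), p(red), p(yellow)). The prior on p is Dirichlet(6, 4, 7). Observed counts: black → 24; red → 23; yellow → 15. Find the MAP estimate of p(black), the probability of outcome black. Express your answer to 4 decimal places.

The posterior is Dirichlet(αᵢ + nᵢ) = Dirichlet(30, 27, 22).
For a Dirichlet(a₁,…,a_K) with all aᵢ > 1, the mode has j-th component (aⱼ − 1)/(Σaᵢ − K).
Here Σaᵢ = 79 and K = 3, so p(black) = (30 − 1)/(79 − 3) = 29/76 ≈ 0.3816.

MAP estimate of p(black) = 0.3816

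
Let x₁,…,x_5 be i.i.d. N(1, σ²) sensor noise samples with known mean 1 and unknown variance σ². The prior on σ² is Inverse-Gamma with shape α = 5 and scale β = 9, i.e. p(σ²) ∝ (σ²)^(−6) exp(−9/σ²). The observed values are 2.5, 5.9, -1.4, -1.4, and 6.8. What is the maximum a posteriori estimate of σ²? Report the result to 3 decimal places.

Sum of squared deviations about the known mean: SS = (2.5−1)² + (5.9−1)² + (-1.4−1)² + (-1.4−1)² + (6.8−1)² = 71.42.
The Normal likelihood contributes (σ²)^(−n/2) exp(−SS/(2σ²)), so the posterior is Inverse-Gamma(α + n/2, β + SS/2) = Inverse-Gamma(7.5, 44.71).
The mode of Inverse-Gamma(a, b) is b/(a+1) = 44.71/8.5 ≈ 5.260.

σ̂²_MAP = 5.260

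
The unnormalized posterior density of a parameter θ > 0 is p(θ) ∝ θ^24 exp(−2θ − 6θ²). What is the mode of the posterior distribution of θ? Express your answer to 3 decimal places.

θ̂_MAP = 1.333

ℓ'(θ) = 24/θ − 2 − 12θ. Setting this to zero and multiplying by θ: 12θ² + 2θ − 24 = 0.
θ = (−2 + √(2² + 4·12·24)) / (2·12) = (−2 + √1156) / 24 = (−2 + 34)/24 = 4/3.
ℓ''(θ) = −24/θ² − 12 < 0, confirming a maximum.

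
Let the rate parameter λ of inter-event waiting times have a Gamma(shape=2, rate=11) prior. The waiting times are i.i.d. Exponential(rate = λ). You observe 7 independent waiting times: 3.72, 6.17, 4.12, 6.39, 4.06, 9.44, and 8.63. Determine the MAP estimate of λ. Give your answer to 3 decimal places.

λ̂_MAP = 0.149

The Exponential(rate=λ) likelihood is ∝ λ^n e^(−λΣtᵢ). Here n = 7 and Σtᵢ = 3.72 + 6.17 + 4.12 + 6.39 + 4.06 + 9.44 + 8.63 = 42.53.
Posterior ∝ λe^(−11λ) · λ^7e^(−42.53λ) = λ^8e^(−53.53λ), i.e. Gamma(9, 53.53).
Mode = (a−1)/b = 8/53.53 ≈ 0.149.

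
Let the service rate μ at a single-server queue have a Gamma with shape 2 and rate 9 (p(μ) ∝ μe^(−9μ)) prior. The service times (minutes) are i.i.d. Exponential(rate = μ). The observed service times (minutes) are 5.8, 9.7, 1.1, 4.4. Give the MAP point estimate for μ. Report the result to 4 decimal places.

The Exponential(rate=μ) likelihood is ∝ μ^n e^(−μΣtᵢ). Here n = 4 and Σtᵢ = 5.8 + 9.7 + 1.1 + 4.4 = 21.
Posterior ∝ μe^(−9μ) · μ^4e^(−21μ) = μ^5e^(−30μ), i.e. Gamma(6, 30).
Mode = (a−1)/b = 5/30 ≈ 0.1667.

μ̂_MAP = 0.1667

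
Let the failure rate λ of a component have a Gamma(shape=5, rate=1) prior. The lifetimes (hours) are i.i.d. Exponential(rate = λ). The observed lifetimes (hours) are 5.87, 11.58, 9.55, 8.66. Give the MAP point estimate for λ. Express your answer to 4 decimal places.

λ̂_MAP = 0.2182

The Exponential(rate=λ) likelihood is ∝ λ^n e^(−λΣtᵢ). Here n = 4 and Σtᵢ = 5.87 + 11.58 + 9.55 + 8.66 = 35.66.
Posterior ∝ λ^4e^(−1λ) · λ^4e^(−35.66λ) = λ^8e^(−36.66λ), i.e. Gamma(9, 36.66).
Mode = (a−1)/b = 8/36.66 ≈ 0.2182.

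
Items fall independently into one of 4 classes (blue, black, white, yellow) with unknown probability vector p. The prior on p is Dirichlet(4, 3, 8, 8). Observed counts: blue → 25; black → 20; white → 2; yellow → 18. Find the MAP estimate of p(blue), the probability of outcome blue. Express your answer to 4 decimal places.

The posterior is Dirichlet(αᵢ + nᵢ) = Dirichlet(29, 23, 10, 26).
For a Dirichlet(a₁,…,a_K) with all aᵢ > 1, the mode has j-th component (aⱼ − 1)/(Σaᵢ − K).
Here Σaᵢ = 88 and K = 4, so p(blue) = (29 − 1)/(88 − 4) = 28/84 ≈ 0.3333.

MAP estimate of p(blue) = 0.3333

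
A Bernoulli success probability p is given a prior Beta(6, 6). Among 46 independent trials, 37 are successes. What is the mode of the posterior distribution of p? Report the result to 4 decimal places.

Prior: Beta(6, 6).
Data: 37 successes in 46 trials. The binomial likelihood contributes p^37(1−p)^9, so the posterior is Beta(6+37, 6+9) = Beta(43, 15).
For Beta(a, b) with a, b > 1 the mode is (a−1)/(a+b−2) = 42/56 ≈ 0.7500.

p̂_MAP = 0.7500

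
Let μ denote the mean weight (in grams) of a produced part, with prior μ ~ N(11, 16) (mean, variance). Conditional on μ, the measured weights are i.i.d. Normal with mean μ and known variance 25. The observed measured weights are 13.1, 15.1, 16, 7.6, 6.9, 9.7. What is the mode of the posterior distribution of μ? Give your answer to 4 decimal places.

μ̂_MAP = 11.3174

n = 6; x̄ = (13.1 + 15.1 + 16 + 7.6 + 6.9 + 9.7)/6 = 68.4/6 = 11.4.
For a Normal prior and Normal likelihood with known variance, the posterior is Normal; its mode equals its mean, the precision-weighted average.
Prior precision 1/σ₀² = 1/16 = 0.0625; data precision n/σ² = 6/25 = 0.24.
μ̂ = (0.0625·11 + 0.24·11.4) / (0.0625 + 0.24) = 3.4235/0.3025 = 6847/605 ≈ 11.3174.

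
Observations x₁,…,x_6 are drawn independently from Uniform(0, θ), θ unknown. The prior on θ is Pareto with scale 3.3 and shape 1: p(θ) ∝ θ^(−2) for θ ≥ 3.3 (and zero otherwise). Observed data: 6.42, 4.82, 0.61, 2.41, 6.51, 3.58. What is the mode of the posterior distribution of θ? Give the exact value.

θ̂_MAP = 6.51

The Uniform(0, θ) likelihood is θ^(−n) for θ ≥ max(xᵢ), zero otherwise. Here max(xᵢ) = 6.51.
Posterior ∝ θ^(−2) · θ^(−6) = θ^(−8) on θ ≥ max(3.3, 6.51) = 6.51.
This density is strictly decreasing in θ, so the posterior mode lies at the lower boundary of the support.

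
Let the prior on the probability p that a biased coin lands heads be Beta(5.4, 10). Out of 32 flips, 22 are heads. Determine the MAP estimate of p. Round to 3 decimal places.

p̂_MAP = 0.581

Prior: Beta(5.4, 10).
Data: 22 successes in 32 trials. The binomial likelihood contributes p^22(1−p)^10, so the posterior is Beta(5.4+22, 10+10) = Beta(27.4, 20).
For Beta(a, b) with a, b > 1 the mode is (a−1)/(a+b−2) = 26.4/45.4 ≈ 0.581.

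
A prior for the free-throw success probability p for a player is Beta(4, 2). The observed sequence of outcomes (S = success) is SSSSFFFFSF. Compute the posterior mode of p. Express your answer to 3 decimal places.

p̂_MAP = 0.571

Prior: Beta(4, 2).
Data: 5 successes in 10 trials (from the sequence). The binomial likelihood contributes p^5(1−p)^5, so the posterior is Beta(4+5, 2+5) = Beta(9, 7).
For Beta(a, b) with a, b > 1 the mode is (a−1)/(a+b−2) = 8/14 ≈ 0.571.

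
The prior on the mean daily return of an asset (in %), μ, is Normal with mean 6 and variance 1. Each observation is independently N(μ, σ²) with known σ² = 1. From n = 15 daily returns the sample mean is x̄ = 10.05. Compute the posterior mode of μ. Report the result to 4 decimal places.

n = 15, x̄ = 10.05.
For a Normal prior and Normal likelihood with known variance, the posterior is Normal; its mode equals its mean, the precision-weighted average.
Prior precision 1/σ₀² = 1/1 = 1; data precision n/σ² = 15/1 = 15.
μ̂ = (1·6 + 15·10.05) / (1 + 15) = 156.75/16 = 9.796875 ≈ 9.7969.

μ̂_MAP = 9.7969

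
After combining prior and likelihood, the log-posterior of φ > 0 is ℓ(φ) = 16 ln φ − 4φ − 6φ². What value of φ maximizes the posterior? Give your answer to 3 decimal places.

φ̂_MAP = 1.000

ℓ'(φ) = 16/φ − 4 − 12φ. Setting this to zero and multiplying by φ: 12φ² + 4φ − 16 = 0.
φ = (−4 + √(4² + 4·12·16)) / (2·12) = (−4 + √784) / 24 = (−4 + 28)/24 = 1.
ℓ''(φ) = −16/φ² − 12 < 0, confirming a maximum.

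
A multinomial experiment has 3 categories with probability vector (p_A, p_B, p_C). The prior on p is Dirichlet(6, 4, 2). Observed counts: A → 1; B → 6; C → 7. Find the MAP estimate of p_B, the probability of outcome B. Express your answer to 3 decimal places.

MAP estimate of p_B = 0.391

The posterior is Dirichlet(αᵢ + nᵢ) = Dirichlet(7, 10, 9).
For a Dirichlet(a₁,…,a_K) with all aᵢ > 1, the mode has j-th component (aⱼ − 1)/(Σaᵢ − K).
Here Σaᵢ = 26 and K = 3, so p_B = (10 − 1)/(26 − 3) = 9/23 ≈ 0.391.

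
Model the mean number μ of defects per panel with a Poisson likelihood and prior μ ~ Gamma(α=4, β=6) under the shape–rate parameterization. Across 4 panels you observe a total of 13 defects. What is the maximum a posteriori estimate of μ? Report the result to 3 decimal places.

Σxᵢ = 13, n = 4.
Posterior ∝ μ^3e^(−6μ) · μ^13e^(−4μ) = μ^16e^(−10μ), i.e. Gamma(shape=17, rate=10).
The mode of a Gamma(a, b) with a ≥ 1 (shape–rate) is (a−1)/b = 16/10 ≈ 1.600.

μ̂_MAP = 1.600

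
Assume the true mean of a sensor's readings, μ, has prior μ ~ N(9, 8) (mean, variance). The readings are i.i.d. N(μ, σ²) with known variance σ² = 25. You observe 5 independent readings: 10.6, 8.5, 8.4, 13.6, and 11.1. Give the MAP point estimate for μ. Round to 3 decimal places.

μ̂_MAP = 9.886

n = 5; x̄ = (10.6 + 8.5 + 8.4 + 13.6 + 11.1)/5 = 52.2/5 = 10.44.
For a Normal prior and Normal likelihood with known variance, the posterior is Normal; its mode equals its mean, the precision-weighted average.
Prior precision 1/σ₀² = 1/8 = 0.125; data precision n/σ² = 5/25 = 0.2.
μ̂ = (0.125·9 + 0.2·10.44) / (0.125 + 0.2) = 3.213/0.325 = 3213/325 ≈ 9.886.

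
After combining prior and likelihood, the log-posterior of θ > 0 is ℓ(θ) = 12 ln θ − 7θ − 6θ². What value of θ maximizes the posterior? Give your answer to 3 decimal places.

θ̂_MAP = 0.750

ℓ'(θ) = 12/θ − 7 − 12θ. Setting this to zero and multiplying by θ: 12θ² + 7θ − 12 = 0.
θ = (−7 + √(7² + 4·12·12)) / (2·12) = (−7 + √625) / 24 = (−7 + 25)/24 = 3/4.
ℓ''(θ) = −12/θ² − 12 < 0, confirming a maximum.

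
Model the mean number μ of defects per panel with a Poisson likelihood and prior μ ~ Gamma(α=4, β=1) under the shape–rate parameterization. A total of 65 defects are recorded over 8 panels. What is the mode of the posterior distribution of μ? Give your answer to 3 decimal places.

Σxᵢ = 65, n = 8.
Posterior ∝ μ^3e^(−1μ) · μ^65e^(−8μ) = μ^68e^(−9μ), i.e. Gamma(shape=69, rate=9).
The mode of a Gamma(a, b) with a ≥ 1 (shape–rate) is (a−1)/b = 68/9 ≈ 7.556.

μ̂_MAP = 7.556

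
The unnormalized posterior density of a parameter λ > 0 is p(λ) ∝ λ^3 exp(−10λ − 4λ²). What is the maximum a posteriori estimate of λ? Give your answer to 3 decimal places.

λ̂_MAP = 0.250

ℓ'(λ) = 3/λ − 10 − 8λ. Setting this to zero and multiplying by λ: 8λ² + 10λ − 3 = 0.
λ = (−10 + √(10² + 4·8·3)) / (2·8) = (−10 + √196) / 16 = (−10 + 14)/16 = 1/4.
ℓ''(λ) = −3/λ² − 8 < 0, confirming a maximum.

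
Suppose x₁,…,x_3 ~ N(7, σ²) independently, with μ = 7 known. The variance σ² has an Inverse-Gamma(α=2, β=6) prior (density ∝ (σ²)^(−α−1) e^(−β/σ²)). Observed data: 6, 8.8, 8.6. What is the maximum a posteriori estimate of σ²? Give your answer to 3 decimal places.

σ̂²_MAP = 2.089

Sum of squared deviations about the known mean: SS = (6−7)² + (8.8−7)² + (8.6−7)² = 6.8.
The Normal likelihood contributes (σ²)^(−n/2) exp(−SS/(2σ²)), so the posterior is Inverse-Gamma(α + n/2, β + SS/2) = Inverse-Gamma(3.5, 9.4).
The mode of Inverse-Gamma(a, b) is b/(a+1) = 9.4/4.5 ≈ 2.089.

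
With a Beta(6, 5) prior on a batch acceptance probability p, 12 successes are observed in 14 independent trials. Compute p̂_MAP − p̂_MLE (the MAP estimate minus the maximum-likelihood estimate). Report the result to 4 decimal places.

Posterior is Beta(18, 7); MAP = (18−1)/(25−2) = 17/23 ≈ 0.73913.
MLE ignores the prior: p̂_MLE = k/n = 12/14 ≈ 0.85714.
Difference = 17/23 − 12/14 = -19/161 ≈ -0.1180.

MAP − MLE = -0.1180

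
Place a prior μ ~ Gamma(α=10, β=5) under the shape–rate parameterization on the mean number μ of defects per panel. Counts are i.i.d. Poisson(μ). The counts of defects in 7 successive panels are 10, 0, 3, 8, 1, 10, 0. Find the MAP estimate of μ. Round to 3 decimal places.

μ̂_MAP = 3.417

Σxᵢ = 10+0+3+8+1+10+0 = 32, with n = 7.
Posterior ∝ μ^9e^(−5μ) · μ^32e^(−7μ) = μ^41e^(−12μ), i.e. Gamma(shape=42, rate=12).
The mode of a Gamma(a, b) with a ≥ 1 (shape–rate) is (a−1)/b = 41/12 ≈ 3.417.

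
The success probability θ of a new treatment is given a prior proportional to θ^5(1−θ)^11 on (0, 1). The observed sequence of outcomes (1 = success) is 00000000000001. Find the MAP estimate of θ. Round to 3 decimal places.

θ̂_MAP = 0.200

The prior density ∝ θ^5(1−θ)^11 is the kernel of Beta(6, 12).
Data: 1 success in 14 trials (from the sequence). The binomial likelihood contributes θ(1−θ)^13, so the posterior is Beta(6+1, 12+13) = Beta(7, 25).
For Beta(a, b) with a, b > 1 the mode is (a−1)/(a+b−2) = 6/30 ≈ 0.200.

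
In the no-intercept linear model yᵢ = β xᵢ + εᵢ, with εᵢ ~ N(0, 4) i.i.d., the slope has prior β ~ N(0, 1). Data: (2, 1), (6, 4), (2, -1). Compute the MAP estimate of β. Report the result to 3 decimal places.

β̂_MAP = 0.500

log p(β | y) = −Σ(yᵢ − βxᵢ)²/(2·4) − β²/(2·1) + const.
Setting the derivative to zero: Σxᵢ(yᵢ − βxᵢ)/4 − β/1 = 0, so β = Σxᵢyᵢ / (Σxᵢ² + σ²/τ²).
Σxᵢyᵢ = 2·1 + 6·4 + 2·(-1) = 24; Σxᵢ² = 44; σ²/τ² = 4.
β̂_MAP = 24 / (44 + 4) = 24/48 ≈ 0.500.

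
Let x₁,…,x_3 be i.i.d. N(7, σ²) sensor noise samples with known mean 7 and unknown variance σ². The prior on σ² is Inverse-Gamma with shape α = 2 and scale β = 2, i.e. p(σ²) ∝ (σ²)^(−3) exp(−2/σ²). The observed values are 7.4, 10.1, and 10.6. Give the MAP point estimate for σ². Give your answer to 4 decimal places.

σ̂²_MAP = 2.9700

Sum of squared deviations about the known mean: SS = (7.4−7)² + (10.1−7)² + (10.6−7)² = 22.73.
The Normal likelihood contributes (σ²)^(−n/2) exp(−SS/(2σ²)), so the posterior is Inverse-Gamma(α + n/2, β + SS/2) = Inverse-Gamma(3.5, 13.365).
The mode of Inverse-Gamma(a, b) is b/(a+1) = 13.365/4.5 ≈ 2.9700.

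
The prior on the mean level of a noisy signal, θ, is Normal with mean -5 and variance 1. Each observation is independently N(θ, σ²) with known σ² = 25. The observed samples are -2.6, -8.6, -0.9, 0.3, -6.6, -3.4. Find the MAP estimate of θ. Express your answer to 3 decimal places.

n = 6; x̄ = ((-2.6) + (-8.6) + (-0.9) + 0.3 + (-6.6) + (-3.4))/6 = -21.8/6 = -109/30 ≈ -3.6333.
For a Normal prior and Normal likelihood with known variance, the posterior is Normal; its mode equals its mean, the precision-weighted average.
Prior precision 1/σ₀² = 1/1 = 1; data precision n/σ² = 6/25 = 0.24.
θ̂ = (1·(-5) + 0.24·(-109/30)) / (1 + 0.24) = (-5.872)/1.24 = -734/155 ≈ -4.735.

θ̂_MAP = -4.735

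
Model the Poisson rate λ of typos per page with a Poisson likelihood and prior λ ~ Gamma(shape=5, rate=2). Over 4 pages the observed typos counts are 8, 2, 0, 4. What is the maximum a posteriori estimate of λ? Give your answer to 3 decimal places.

Σxᵢ = 8+2+0+4 = 14, with n = 4.
Posterior ∝ λ^4e^(−2λ) · λ^14e^(−4λ) = λ^18e^(−6λ), i.e. Gamma(shape=19, rate=6).
The mode of a Gamma(a, b) with a ≥ 1 (shape–rate) is (a−1)/b = 18/6 ≈ 3.000.

λ̂_MAP = 3.000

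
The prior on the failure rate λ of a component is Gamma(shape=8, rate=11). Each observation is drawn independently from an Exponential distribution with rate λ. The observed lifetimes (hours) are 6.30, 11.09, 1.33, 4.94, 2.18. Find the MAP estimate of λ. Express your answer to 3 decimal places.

λ̂_MAP = 0.326

The Exponential(rate=λ) likelihood is ∝ λ^n e^(−λΣtᵢ). Here n = 5 and Σtᵢ = 6.30 + 11.09 + 1.33 + 4.94 + 2.18 = 25.84.
Posterior ∝ λ^7e^(−11λ) · λ^5e^(−25.84λ) = λ^12e^(−36.84λ), i.e. Gamma(13, 36.84).
Mode = (a−1)/b = 12/36.84 ≈ 0.326.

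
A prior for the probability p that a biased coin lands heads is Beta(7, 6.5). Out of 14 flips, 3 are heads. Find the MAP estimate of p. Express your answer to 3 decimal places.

Prior: Beta(7, 6.5).
Data: 3 successes in 14 trials. The binomial likelihood contributes p^3(1−p)^11, so the posterior is Beta(7+3, 6.5+11) = Beta(10, 17.5).
For Beta(a, b) with a, b > 1 the mode is (a−1)/(a+b−2) = 9/25.5 ≈ 0.353.

p̂_MAP = 0.353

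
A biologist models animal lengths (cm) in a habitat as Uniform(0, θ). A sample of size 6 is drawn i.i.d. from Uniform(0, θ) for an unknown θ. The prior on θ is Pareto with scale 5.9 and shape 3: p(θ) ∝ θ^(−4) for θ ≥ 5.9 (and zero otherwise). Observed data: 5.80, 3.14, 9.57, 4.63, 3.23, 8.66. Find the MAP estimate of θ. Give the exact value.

θ̂_MAP = 9.57

The Uniform(0, θ) likelihood is θ^(−n) for θ ≥ max(xᵢ), zero otherwise. Here max(xᵢ) = 9.57.
Posterior ∝ θ^(−4) · θ^(−6) = θ^(−10) on θ ≥ max(5.9, 9.57) = 9.57.
This density is strictly decreasing in θ, so the posterior mode lies at the lower boundary of the support.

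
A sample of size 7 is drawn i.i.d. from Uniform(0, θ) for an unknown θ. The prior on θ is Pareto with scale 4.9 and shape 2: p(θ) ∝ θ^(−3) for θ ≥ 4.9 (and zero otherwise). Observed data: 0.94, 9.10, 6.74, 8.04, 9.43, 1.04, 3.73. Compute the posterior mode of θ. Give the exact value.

The Uniform(0, θ) likelihood is θ^(−n) for θ ≥ max(xᵢ), zero otherwise. Here max(xᵢ) = 9.43.
Posterior ∝ θ^(−3) · θ^(−7) = θ^(−10) on θ ≥ max(4.9, 9.43) = 9.43.
This density is strictly decreasing in θ, so the posterior mode lies at the lower boundary of the support.

θ̂_MAP = 9.43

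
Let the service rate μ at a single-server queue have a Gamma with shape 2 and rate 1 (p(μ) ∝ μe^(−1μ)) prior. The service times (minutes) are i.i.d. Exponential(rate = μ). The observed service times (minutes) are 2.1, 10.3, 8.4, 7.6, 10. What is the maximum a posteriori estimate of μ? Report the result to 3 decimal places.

μ̂_MAP = 0.152

The Exponential(rate=μ) likelihood is ∝ μ^n e^(−μΣtᵢ). Here n = 5 and Σtᵢ = 2.1 + 10.3 + 8.4 + 7.6 + 10 = 38.4.
Posterior ∝ μe^(−1μ) · μ^5e^(−38.4μ) = μ^6e^(−39.4μ), i.e. Gamma(7, 39.4).
Mode = (a−1)/b = 6/39.4 ≈ 0.152.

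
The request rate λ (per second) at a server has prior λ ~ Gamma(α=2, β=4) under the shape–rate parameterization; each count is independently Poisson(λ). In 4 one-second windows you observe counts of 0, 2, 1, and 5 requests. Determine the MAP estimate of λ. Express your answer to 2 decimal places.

Σxᵢ = 0+2+1+5 = 8, with n = 4.
Posterior ∝ λe^(−4λ) · λ^8e^(−4λ) = λ^9e^(−8λ), i.e. Gamma(shape=10, rate=8).
The mode of a Gamma(a, b) with a ≥ 1 (shape–rate) is (a−1)/b = 9/8 ≈ 1.13.

λ̂_MAP = 1.13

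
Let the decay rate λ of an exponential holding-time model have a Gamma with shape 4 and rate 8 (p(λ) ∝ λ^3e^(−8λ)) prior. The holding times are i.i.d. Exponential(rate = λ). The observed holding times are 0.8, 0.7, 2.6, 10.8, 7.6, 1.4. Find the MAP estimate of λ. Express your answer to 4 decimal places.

The Exponential(rate=λ) likelihood is ∝ λ^n e^(−λΣtᵢ). Here n = 6 and Σtᵢ = 0.8 + 0.7 + 2.6 + 10.8 + 7.6 + 1.4 = 23.9.
Posterior ∝ λ^3e^(−8λ) · λ^6e^(−23.9λ) = λ^9e^(−31.9λ), i.e. Gamma(10, 31.9).
Mode = (a−1)/b = 9/31.9 ≈ 0.2821.

λ̂_MAP = 0.2821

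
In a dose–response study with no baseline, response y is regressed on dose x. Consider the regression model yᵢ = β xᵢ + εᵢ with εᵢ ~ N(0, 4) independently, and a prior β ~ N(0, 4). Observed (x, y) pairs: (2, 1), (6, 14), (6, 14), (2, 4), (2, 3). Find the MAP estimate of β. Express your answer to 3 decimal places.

log p(β | y) = −Σ(yᵢ − βxᵢ)²/(2·4) − β²/(2·4) + const.
Setting the derivative to zero: Σxᵢ(yᵢ − βxᵢ)/4 − β/4 = 0, so β = Σxᵢyᵢ / (Σxᵢ² + σ²/τ²).
Σxᵢyᵢ = 2·1 + 6·14 + 6·14 + 2·4 + 2·3 = 184; Σxᵢ² = 84; σ²/τ² = 1.
β̂_MAP = 184 / (84 + 1) = 184/85 ≈ 2.165.

β̂_MAP = 2.165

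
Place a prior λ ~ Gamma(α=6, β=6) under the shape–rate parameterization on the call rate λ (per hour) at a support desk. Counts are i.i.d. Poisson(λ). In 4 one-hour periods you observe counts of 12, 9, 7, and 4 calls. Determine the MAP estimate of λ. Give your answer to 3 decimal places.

Σxᵢ = 12+9+7+4 = 32, with n = 4.
Posterior ∝ λ^5e^(−6λ) · λ^32e^(−4λ) = λ^37e^(−10λ), i.e. Gamma(shape=38, rate=10).
The mode of a Gamma(a, b) with a ≥ 1 (shape–rate) is (a−1)/b = 37/10 ≈ 3.700.

λ̂_MAP = 3.700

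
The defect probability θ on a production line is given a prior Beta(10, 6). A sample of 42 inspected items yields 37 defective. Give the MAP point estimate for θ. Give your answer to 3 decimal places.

θ̂_MAP = 0.821

Prior: Beta(10, 6).
Data: 37 successes in 42 trials. The binomial likelihood contributes θ^37(1−θ)^5, so the posterior is Beta(10+37, 6+5) = Beta(47, 11).
For Beta(a, b) with a, b > 1 the mode is (a−1)/(a+b−2) = 46/56 ≈ 0.821.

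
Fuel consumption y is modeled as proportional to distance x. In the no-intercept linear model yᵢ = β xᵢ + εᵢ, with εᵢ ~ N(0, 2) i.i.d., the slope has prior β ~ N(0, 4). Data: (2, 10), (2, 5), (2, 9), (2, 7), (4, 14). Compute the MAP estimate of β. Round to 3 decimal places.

log p(β | y) = −Σ(yᵢ − βxᵢ)²/(2·2) − β²/(2·4) + const.
Setting the derivative to zero: Σxᵢ(yᵢ − βxᵢ)/2 − β/4 = 0, so β = Σxᵢyᵢ / (Σxᵢ² + σ²/τ²).
Σxᵢyᵢ = 2·10 + 2·5 + 2·9 + 2·7 + 4·14 = 118; Σxᵢ² = 32; σ²/τ² = 0.5.
β̂_MAP = 118 / (32 + 0.5) = 118/32.5 ≈ 3.631.

β̂_MAP = 3.631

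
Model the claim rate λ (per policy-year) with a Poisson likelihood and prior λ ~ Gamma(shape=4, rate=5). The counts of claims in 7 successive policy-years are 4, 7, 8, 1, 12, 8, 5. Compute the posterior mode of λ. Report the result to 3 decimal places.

Σxᵢ = 4+7+8+1+12+8+5 = 45, with n = 7.
Posterior ∝ λ^3e^(−5λ) · λ^45e^(−7λ) = λ^48e^(−12λ), i.e. Gamma(shape=49, rate=12).
The mode of a Gamma(a, b) with a ≥ 1 (shape–rate) is (a−1)/b = 48/12 ≈ 4.000.

λ̂_MAP = 4.000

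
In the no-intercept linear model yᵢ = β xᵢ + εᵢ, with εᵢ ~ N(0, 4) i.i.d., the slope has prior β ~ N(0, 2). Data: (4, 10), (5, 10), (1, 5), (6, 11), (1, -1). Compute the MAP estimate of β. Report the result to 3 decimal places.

log p(β | y) = −Σ(yᵢ − βxᵢ)²/(2·4) − β²/(2·2) + const.
Setting the derivative to zero: Σxᵢ(yᵢ − βxᵢ)/4 − β/2 = 0, so β = Σxᵢyᵢ / (Σxᵢ² + σ²/τ²).
Σxᵢyᵢ = 4·10 + 5·10 + 1·5 + 6·11 + 1·(-1) = 160; Σxᵢ² = 79; σ²/τ² = 2.
β̂_MAP = 160 / (79 + 2) = 160/81 ≈ 1.975.

β̂_MAP = 1.975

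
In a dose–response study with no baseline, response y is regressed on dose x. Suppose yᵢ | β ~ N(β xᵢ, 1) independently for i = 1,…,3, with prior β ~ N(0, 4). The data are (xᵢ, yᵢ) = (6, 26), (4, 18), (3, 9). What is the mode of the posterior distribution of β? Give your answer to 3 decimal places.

log p(β | y) = −Σ(yᵢ − βxᵢ)²/(2·1) − β²/(2·4) + const.
Setting the derivative to zero: Σxᵢ(yᵢ − βxᵢ)/1 − β/4 = 0, so β = Σxᵢyᵢ / (Σxᵢ² + σ²/τ²).
Σxᵢyᵢ = 6·26 + 4·18 + 3·9 = 255; Σxᵢ² = 61; σ²/τ² = 0.25.
β̂_MAP = 255 / (61 + 0.25) = 255/61.25 ≈ 4.163.

β̂_MAP = 4.163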